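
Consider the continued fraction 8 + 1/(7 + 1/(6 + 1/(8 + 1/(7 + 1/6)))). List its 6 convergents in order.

Using the convergent recurrence p_i = a_i*p_{i-1} + p_{i-2}, q_i = a_i*q_{i-1} + q_{i-2} with p_{-2}=0, p_{-1}=1, q_{-2}=1, q_{-1}=0:
  i=0: a_0=8, p_0 = 8*1 + 0 = 8, q_0 = 8*0 + 1 = 1.
  i=1: a_1=7, p_1 = 7*8 + 1 = 57, q_1 = 7*1 + 0 = 7.
  i=2: a_2=6, p_2 = 6*57 + 8 = 350, q_2 = 6*7 + 1 = 43.
  i=3: a_3=8, p_3 = 8*350 + 57 = 2857, q_3 = 8*43 + 7 = 351.
  i=4: a_4=7, p_4 = 7*2857 + 350 = 20349, q_4 = 7*351 + 43 = 2500.
  i=5: a_5=6, p_5 = 6*20349 + 2857 = 124951, q_5 = 6*2500 + 351 = 15351.

8/1, 57/7, 350/43, 2857/351, 20349/2500, 124951/15351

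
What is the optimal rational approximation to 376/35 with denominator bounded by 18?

43/4

Expand x = 376/35 as a continued fraction with the Euclidean algorithm:
  376 = 10*35 + 26, so a_0 = 10.
  35 = 1*26 + 9, so a_1 = 1.
  26 = 2*9 + 8, so a_2 = 2.
  9 = 1*8 + 1, so a_3 = 1.
  8 = 8*1 + 0, so a_4 = 8.
so x = [10; 1, 2, 1, 8].
Convergents (p_i = a_i*p_{i-1} + p_{i-2}, q_i = a_i*q_{i-1} + q_{i-2} with p_{-2}=0, p_{-1}=1, q_{-2}=1, q_{-1}=0), until the denominator exceeds 18:
  i=0: a_0=10, p_0 = 10*1 + 0 = 10, q_0 = 10*0 + 1 = 1.
  i=1: a_1=1, p_1 = 1*10 + 1 = 11, q_1 = 1*1 + 0 = 1.
  i=2: a_2=2, p_2 = 2*11 + 10 = 32, q_2 = 2*1 + 1 = 3.
  i=3: a_3=1, p_3 = 1*32 + 11 = 43, q_3 = 1*3 + 1 = 4.
  i=4: a_4=8, p_4 = 8*43 + 32 = 376, q_4 = 8*4 + 3 = 35.
q_4 = 35 > 18, so the last convergent with denominator <= 18 is p_3/q_3 = 43/4.
The closest fraction with denominator <= 18 is either p_3/q_3 or the intermediate fraction (k*p_3 + p_2)/(k*q_3 + q_2) with the largest k >= 1 whose denominator stays <= 18; these approach x as k grows, and every other convergent or intermediate fraction in range is farther away.
Largest k: floor((18 - q_2)/q_3) = floor((18 - 3)/4) = 3.
That gives (3*43 + 32)/(3*4 + 3) = 161/15.
Compare the errors: |x - 43/4| = |376*4 - 43*35|/(35*4) = 1/140, and |x - 161/15| = |376*15 - 161*35|/(35*15) = 5/525.
Cross-multiplying, 1*525 = 525 < 700 = 5*140, so 1/140 is smaller: the convergent 43/4 is closer to x than 161/15.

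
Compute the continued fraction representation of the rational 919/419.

[2; 5, 5, 1, 3, 1, 2]

Run the Euclidean algorithm on 919 and 419; the successive quotients are the partial quotients a_0, a_1, ... (each step inverts the fractional part left over by the previous one):
  919 = 2*419 + 81, so a_0 = 2.
  419 = 5*81 + 14, so a_1 = 5.
  81 = 5*14 + 11, so a_2 = 5.
  14 = 1*11 + 3, so a_3 = 1.
  11 = 3*3 + 2, so a_4 = 3.
  3 = 1*2 + 1, so a_5 = 1.
  2 = 2*1 + 0, so a_6 = 2.
The remainder reaches 0 after 7 divisions, so the expansion has 7 partial quotients, read off in order.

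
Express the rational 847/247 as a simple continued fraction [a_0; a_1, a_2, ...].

[3; 2, 3, 35]

Run the Euclidean algorithm on 847 and 247; the successive quotients are the partial quotients a_0, a_1, ... (each step inverts the fractional part left over by the previous one):
  847 = 3*247 + 106, so a_0 = 3.
  247 = 2*106 + 35, so a_1 = 2.
  106 = 3*35 + 1, so a_2 = 3.
  35 = 35*1 + 0, so a_3 = 35.
The remainder reaches 0 after 4 divisions, so the expansion has 4 partial quotients, read off in order.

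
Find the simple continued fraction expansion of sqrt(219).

Write x_i = (sqrt(219) + m_i)/d_i with (m_0, d_0) = (0, 1). a_0 = floor(sqrt(219)) = 14, since 14^2 = 196 <= 219 < 225 = 15^2.
Iterate m_{i+1} = d_i*a_i - m_i, d_{i+1} = (219 - m_{i+1}^2)/d_i, a_{i+1} = floor((a_0 + m_{i+1})/d_{i+1}):
  m_1 = 1*14 - 0 = 14, d_1 = (219 - 14^2)/1 = 23/1 = 23, a_1 = floor((14 + 14)/23) = 1.
  m_2 = 23*1 - 14 = 9, d_2 = (219 - 9^2)/23 = 138/23 = 6, a_2 = floor((14 + 9)/6) = 3.
  m_3 = 6*3 - 9 = 9, d_3 = (219 - 9^2)/6 = 138/6 = 23, a_3 = floor((14 + 9)/23) = 1.
  m_4 = 23*1 - 9 = 14, d_4 = (219 - 14^2)/23 = 23/23 = 1, a_4 = floor((14 + 14)/1) = 28.
  m_5 = 1*28 - 14 = 14, d_5 = (219 - 14^2)/1 = 23/1 = 23: (m_5, d_5) = (m_1, d_1) = (14, 23), so from here the quotients repeat a_1, ..., a_4; the period length is 4.
Hence the expansion of sqrt(219) is a_0 = 14 followed by the repeating block 1, 3, 1, 28 (period 4).

[14; (1, 3, 1, 28)]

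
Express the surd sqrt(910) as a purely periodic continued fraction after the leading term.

[30; (6, 60)]

Write x_i = (sqrt(910) + m_i)/d_i with (m_0, d_0) = (0, 1). a_0 = floor(sqrt(910)) = 30, since 30^2 = 900 <= 910 < 961 = 31^2.
Iterate m_{i+1} = d_i*a_i - m_i, d_{i+1} = (910 - m_{i+1}^2)/d_i, a_{i+1} = floor((a_0 + m_{i+1})/d_{i+1}):
  m_1 = 1*30 - 0 = 30, d_1 = (910 - 30^2)/1 = 10/1 = 10, a_1 = floor((30 + 30)/10) = 6.
  m_2 = 10*6 - 30 = 30, d_2 = (910 - 30^2)/10 = 10/10 = 1, a_2 = floor((30 + 30)/1) = 60.
  m_3 = 1*60 - 30 = 30, d_3 = (910 - 30^2)/1 = 10/1 = 10: (m_3, d_3) = (m_1, d_1) = (30, 10), so from here the quotients repeat a_1, a_2; the period length is 2.
Hence the expansion of sqrt(910) is a_0 = 30 followed by the repeating block 6, 60 (period 2).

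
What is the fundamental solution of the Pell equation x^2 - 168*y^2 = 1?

(x, y) = (13, 1)

First expand sqrt(168) as a continued fraction. With x_i = (sqrt(168) + m_i)/d_i and (m_0, d_0) = (0, 1): a_0 = floor(sqrt(168)) = 12, since 12^2 = 144 <= 168 < 169 = 13^2.
Iterate m_{i+1} = d_i*a_i - m_i, d_{i+1} = (168 - m_{i+1}^2)/d_i, a_{i+1} = floor((a_0 + m_{i+1})/d_{i+1}):
  m_1 = 1*12 - 0 = 12, d_1 = (168 - 12^2)/1 = 24/1 = 24, a_1 = floor((12 + 12)/24) = 1.
  m_2 = 24*1 - 12 = 12, d_2 = (168 - 12^2)/24 = 24/24 = 1, a_2 = floor((12 + 12)/1) = 24.
  m_3 = 1*24 - 12 = 12, d_3 = (168 - 12^2)/1 = 24/1 = 24: (m_3, d_3) = (m_1, d_1) = (12, 24), so from here the quotients repeat a_1, a_2; the period length is 2.
So sqrt(168) = [12; (1, 24)] with period length k = 2.
k is even, so the fundamental solution of x^2 - 168y^2 = 1 is (p_{k-1}, q_{k-1}) = (p_1, q_1); compute convergents through index 1.
Convergents (p_i = a_i*p_{i-1} + p_{i-2}, q_i = a_i*q_{i-1} + q_{i-2} with p_{-2}=0, p_{-1}=1, q_{-2}=1, q_{-1}=0):
  i=0: a_0=12, p_0 = 12*1 + 0 = 12, q_0 = 12*0 + 1 = 1.
  i=1: a_1=1, p_1 = 1*12 + 1 = 13, q_1 = 1*1 + 0 = 1.
Check: 13^2 - 168*1^2 = 169 - 168 = 1, so (x, y) = (13, 1) solves the equation, and by the theorem it is the least positive solution.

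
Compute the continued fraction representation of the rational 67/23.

[2; 1, 10, 2]

Run the Euclidean algorithm on 67 and 23; the successive quotients are the partial quotients a_0, a_1, ... (each step inverts the fractional part left over by the previous one):
  67 = 2*23 + 21, so a_0 = 2.
  23 = 1*21 + 2, so a_1 = 1.
  21 = 10*2 + 1, so a_2 = 10.
  2 = 2*1 + 0, so a_3 = 2.
The remainder reaches 0 after 4 divisions, so the expansion has 4 partial quotients, read off in order.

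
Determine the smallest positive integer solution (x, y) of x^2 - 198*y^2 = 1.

First expand sqrt(198) as a continued fraction. With x_i = (sqrt(198) + m_i)/d_i and (m_0, d_0) = (0, 1): a_0 = floor(sqrt(198)) = 14, since 14^2 = 196 <= 198 < 225 = 15^2.
Iterate m_{i+1} = d_i*a_i - m_i, d_{i+1} = (198 - m_{i+1}^2)/d_i, a_{i+1} = floor((a_0 + m_{i+1})/d_{i+1}):
  m_1 = 1*14 - 0 = 14, d_1 = (198 - 14^2)/1 = 2/1 = 2, a_1 = floor((14 + 14)/2) = 14.
  m_2 = 2*14 - 14 = 14, d_2 = (198 - 14^2)/2 = 2/2 = 1, a_2 = floor((14 + 14)/1) = 28.
  m_3 = 1*28 - 14 = 14, d_3 = (198 - 14^2)/1 = 2/1 = 2: (m_3, d_3) = (m_1, d_1) = (14, 2), so from here the quotients repeat a_1, a_2; the period length is 2.
So sqrt(198) = [14; (14, 28)] with period length k = 2.
k is even, so the fundamental solution of x^2 - 198y^2 = 1 is (p_{k-1}, q_{k-1}) = (p_1, q_1); compute convergents through index 1.
Convergents (p_i = a_i*p_{i-1} + p_{i-2}, q_i = a_i*q_{i-1} + q_{i-2} with p_{-2}=0, p_{-1}=1, q_{-2}=1, q_{-1}=0):
  i=0: a_0=14, p_0 = 14*1 + 0 = 14, q_0 = 14*0 + 1 = 1.
  i=1: a_1=14, p_1 = 14*14 + 1 = 197, q_1 = 14*1 + 0 = 14.
Check: 197^2 - 198*14^2 = 38809 - 38808 = 1, so (x, y) = (197, 14) solves the equation, and by the theorem it is the least positive solution.

(x, y) = (197, 14)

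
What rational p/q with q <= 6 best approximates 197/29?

Expand x = 197/29 as a continued fraction with the Euclidean algorithm:
  197 = 6*29 + 23, so a_0 = 6.
  29 = 1*23 + 6, so a_1 = 1.
  23 = 3*6 + 5, so a_2 = 3.
  6 = 1*5 + 1, so a_3 = 1.
  5 = 5*1 + 0, so a_4 = 5.
so x = [6; 1, 3, 1, 5].
Convergents (p_i = a_i*p_{i-1} + p_{i-2}, q_i = a_i*q_{i-1} + q_{i-2} with p_{-2}=0, p_{-1}=1, q_{-2}=1, q_{-1}=0), until the denominator exceeds 6:
  i=0: a_0=6, p_0 = 6*1 + 0 = 6, q_0 = 6*0 + 1 = 1.
  i=1: a_1=1, p_1 = 1*6 + 1 = 7, q_1 = 1*1 + 0 = 1.
  i=2: a_2=3, p_2 = 3*7 + 6 = 27, q_2 = 3*1 + 1 = 4.
  i=3: a_3=1, p_3 = 1*27 + 7 = 34, q_3 = 1*4 + 1 = 5.
  i=4: a_4=5, p_4 = 5*34 + 27 = 197, q_4 = 5*5 + 4 = 29.
q_4 = 29 > 6, so the last convergent with denominator <= 6 is p_3/q_3 = 34/5.
The closest fraction with denominator <= 6 is either p_3/q_3 or the intermediate fraction (k*p_3 + p_2)/(k*q_3 + q_2) with the largest k >= 1 whose denominator stays <= 6; these approach x as k grows, and every other convergent or intermediate fraction in range is farther away.
Largest k: floor((6 - q_2)/q_3) = floor((6 - 4)/5) = 0.
Since k = 0, no intermediate fraction beyond p_3/q_3 has denominator <= 6, so the convergent 34/5 is the closest (its error is |197*5 - 34*29|/(29*5) = 1/145).

34/5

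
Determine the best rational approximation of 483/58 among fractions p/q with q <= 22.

Expand x = 483/58 as a continued fraction with the Euclidean algorithm:
  483 = 8*58 + 19, so a_0 = 8.
  58 = 3*19 + 1, so a_1 = 3.
  19 = 19*1 + 0, so a_2 = 19.
so x = [8; 3, 19].
Convergents (p_i = a_i*p_{i-1} + p_{i-2}, q_i = a_i*q_{i-1} + q_{i-2} with p_{-2}=0, p_{-1}=1, q_{-2}=1, q_{-1}=0), until the denominator exceeds 22:
  i=0: a_0=8, p_0 = 8*1 + 0 = 8, q_0 = 8*0 + 1 = 1.
  i=1: a_1=3, p_1 = 3*8 + 1 = 25, q_1 = 3*1 + 0 = 3.
  i=2: a_2=19, p_2 = 19*25 + 8 = 483, q_2 = 19*3 + 1 = 58.
q_2 = 58 > 22, so the last convergent with denominator <= 22 is p_1/q_1 = 25/3.
The closest fraction with denominator <= 22 is either p_1/q_1 or the intermediate fraction (k*p_1 + p_0)/(k*q_1 + q_0) with the largest k >= 1 whose denominator stays <= 22; these approach x as k grows, and every other convergent or intermediate fraction in range is farther away.
Largest k: floor((22 - q_0)/q_1) = floor((22 - 1)/3) = 7.
That gives (7*25 + 8)/(7*3 + 1) = 183/22.
Compare the errors: |x - 25/3| = |483*3 - 25*58|/(58*3) = 1/174, and |x - 183/22| = |483*22 - 183*58|/(58*22) = 12/1276.
Cross-multiplying, 1*1276 = 1276 < 2088 = 12*174, so 1/174 is smaller: the convergent 25/3 is closer to x than 183/22.

25/3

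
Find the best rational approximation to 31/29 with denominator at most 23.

16/15

Expand x = 31/29 as a continued fraction with the Euclidean algorithm:
  31 = 1*29 + 2, so a_0 = 1.
  29 = 14*2 + 1, so a_1 = 14.
  2 = 2*1 + 0, so a_2 = 2.
so x = [1; 14, 2].
Convergents (p_i = a_i*p_{i-1} + p_{i-2}, q_i = a_i*q_{i-1} + q_{i-2} with p_{-2}=0, p_{-1}=1, q_{-2}=1, q_{-1}=0), until the denominator exceeds 23:
  i=0: a_0=1, p_0 = 1*1 + 0 = 1, q_0 = 1*0 + 1 = 1.
  i=1: a_1=14, p_1 = 14*1 + 1 = 15, q_1 = 14*1 + 0 = 14.
  i=2: a_2=2, p_2 = 2*15 + 1 = 31, q_2 = 2*14 + 1 = 29.
q_2 = 29 > 23, so the last convergent with denominator <= 23 is p_1/q_1 = 15/14.
The closest fraction with denominator <= 23 is either p_1/q_1 or the intermediate fraction (k*p_1 + p_0)/(k*q_1 + q_0) with the largest k >= 1 whose denominator stays <= 23; these approach x as k grows, and every other convergent or intermediate fraction in range is farther away.
Largest k: floor((23 - q_0)/q_1) = floor((23 - 1)/14) = 1.
That gives (1*15 + 1)/(1*14 + 1) = 16/15.
Compare the errors: |x - 15/14| = |31*14 - 15*29|/(29*14) = 1/406, and |x - 16/15| = |31*15 - 16*29|/(29*15) = 1/435.
Cross-multiplying, 1*406 = 406 < 435 = 1*435, so 1/435 is smaller: the intermediate fraction 16/15 is closer to x than 15/14.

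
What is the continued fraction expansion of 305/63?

[4; 1, 5, 3, 3]

Run the Euclidean algorithm on 305 and 63; the successive quotients are the partial quotients a_0, a_1, ... (each step inverts the fractional part left over by the previous one):
  305 = 4*63 + 53, so a_0 = 4.
  63 = 1*53 + 10, so a_1 = 1.
  53 = 5*10 + 3, so a_2 = 5.
  10 = 3*3 + 1, so a_3 = 3.
  3 = 3*1 + 0, so a_4 = 3.
The remainder reaches 0 after 5 divisions, so the expansion has 5 partial quotients, read off in order.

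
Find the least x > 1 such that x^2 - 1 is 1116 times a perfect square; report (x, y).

(x, y) = (4620799, 138320)

First expand sqrt(1116) as a continued fraction. With x_i = (sqrt(1116) + m_i)/d_i and (m_0, d_0) = (0, 1): a_0 = floor(sqrt(1116)) = 33, since 33^2 = 1089 <= 1116 < 1156 = 34^2.
Iterate m_{i+1} = d_i*a_i - m_i, d_{i+1} = (1116 - m_{i+1}^2)/d_i, a_{i+1} = floor((a_0 + m_{i+1})/d_{i+1}):
  m_1 = 1*33 - 0 = 33, d_1 = (1116 - 33^2)/1 = 27/1 = 27, a_1 = floor((33 + 33)/27) = 2.
  m_2 = 27*2 - 33 = 21, d_2 = (1116 - 21^2)/27 = 675/27 = 25, a_2 = floor((33 + 21)/25) = 2.
  m_3 = 25*2 - 21 = 29, d_3 = (1116 - 29^2)/25 = 275/25 = 11, a_3 = floor((33 + 29)/11) = 5.
  m_4 = 11*5 - 29 = 26, d_4 = (1116 - 26^2)/11 = 440/11 = 40, a_4 = floor((33 + 26)/40) = 1.
  m_5 = 40*1 - 26 = 14, d_5 = (1116 - 14^2)/40 = 920/40 = 23, a_5 = floor((33 + 14)/23) = 2.
  m_6 = 23*2 - 14 = 32, d_6 = (1116 - 32^2)/23 = 92/23 = 4, a_6 = floor((33 + 32)/4) = 16.
  m_7 = 4*16 - 32 = 32, d_7 = (1116 - 32^2)/4 = 92/4 = 23, a_7 = floor((33 + 32)/23) = 2.
  m_8 = 23*2 - 32 = 14, d_8 = (1116 - 14^2)/23 = 920/23 = 40, a_8 = floor((33 + 14)/40) = 1.
  m_9 = 40*1 - 14 = 26, d_9 = (1116 - 26^2)/40 = 440/40 = 11, a_9 = floor((33 + 26)/11) = 5.
  m_10 = 11*5 - 26 = 29, d_10 = (1116 - 29^2)/11 = 275/11 = 25, a_10 = floor((33 + 29)/25) = 2.
  m_11 = 25*2 - 29 = 21, d_11 = (1116 - 21^2)/25 = 675/25 = 27, a_11 = floor((33 + 21)/27) = 2.
  m_12 = 27*2 - 21 = 33, d_12 = (1116 - 33^2)/27 = 27/27 = 1, a_12 = floor((33 + 33)/1) = 66.
  m_13 = 1*66 - 33 = 33, d_13 = (1116 - 33^2)/1 = 27/1 = 27: (m_13, d_13) = (m_1, d_1) = (33, 27), so from here the quotients repeat a_1, ..., a_12; the period length is 12.
So sqrt(1116) = [33; (2, 2, 5, 1, 2, 16, 2, 1, 5, 2, 2, 66)] with period length k = 12.
k is even, so the fundamental solution of x^2 - 1116y^2 = 1 is (p_{k-1}, q_{k-1}) = (p_11, q_11); compute convergents through index 11.
Convergents (p_i = a_i*p_{i-1} + p_{i-2}, q_i = a_i*q_{i-1} + q_{i-2} with p_{-2}=0, p_{-1}=1, q_{-2}=1, q_{-1}=0):
  i=0: a_0=33, p_0 = 33*1 + 0 = 33, q_0 = 33*0 + 1 = 1.
  i=1: a_1=2, p_1 = 2*33 + 1 = 67, q_1 = 2*1 + 0 = 2.
  i=2: a_2=2, p_2 = 2*67 + 33 = 167, q_2 = 2*2 + 1 = 5.
  i=3: a_3=5, p_3 = 5*167 + 67 = 902, q_3 = 5*5 + 2 = 27.
  i=4: a_4=1, p_4 = 1*902 + 167 = 1069, q_4 = 1*27 + 5 = 32.
  i=5: a_5=2, p_5 = 2*1069 + 902 = 3040, q_5 = 2*32 + 27 = 91.
  i=6: a_6=16, p_6 = 16*3040 + 1069 = 49709, q_6 = 16*91 + 32 = 1488.
  i=7: a_7=2, p_7 = 2*49709 + 3040 = 102458, q_7 = 2*1488 + 91 = 3067.
  i=8: a_8=1, p_8 = 1*102458 + 49709 = 152167, q_8 = 1*3067 + 1488 = 4555.
  i=9: a_9=5, p_9 = 5*152167 + 102458 = 863293, q_9 = 5*4555 + 3067 = 25842.
  i=10: a_10=2, p_10 = 2*863293 + 152167 = 1878753, q_10 = 2*25842 + 4555 = 56239.
  i=11: a_11=2, p_11 = 2*1878753 + 863293 = 4620799, q_11 = 2*56239 + 25842 = 138320.
Check: 4620799^2 - 1116*138320^2 = 21351783398401 - 21351783398400 = 1, so (x, y) = (4620799, 138320) solves the equation, and by the theorem it is the least positive solution.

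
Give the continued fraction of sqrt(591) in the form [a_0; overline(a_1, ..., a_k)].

[24; overline(3, 4, 1, 1, 7, 1, 1, 4, 3, 48)]

Write x_i = (sqrt(591) + m_i)/d_i with (m_0, d_0) = (0, 1). a_0 = floor(sqrt(591)) = 24, since 24^2 = 576 <= 591 < 625 = 25^2.
Iterate m_{i+1} = d_i*a_i - m_i, d_{i+1} = (591 - m_{i+1}^2)/d_i, a_{i+1} = floor((a_0 + m_{i+1})/d_{i+1}):
  m_1 = 1*24 - 0 = 24, d_1 = (591 - 24^2)/1 = 15/1 = 15, a_1 = floor((24 + 24)/15) = 3.
  m_2 = 15*3 - 24 = 21, d_2 = (591 - 21^2)/15 = 150/15 = 10, a_2 = floor((24 + 21)/10) = 4.
  m_3 = 10*4 - 21 = 19, d_3 = (591 - 19^2)/10 = 230/10 = 23, a_3 = floor((24 + 19)/23) = 1.
  m_4 = 23*1 - 19 = 4, d_4 = (591 - 4^2)/23 = 575/23 = 25, a_4 = floor((24 + 4)/25) = 1.
  m_5 = 25*1 - 4 = 21, d_5 = (591 - 21^2)/25 = 150/25 = 6, a_5 = floor((24 + 21)/6) = 7.
  m_6 = 6*7 - 21 = 21, d_6 = (591 - 21^2)/6 = 150/6 = 25, a_6 = floor((24 + 21)/25) = 1.
  m_7 = 25*1 - 21 = 4, d_7 = (591 - 4^2)/25 = 575/25 = 23, a_7 = floor((24 + 4)/23) = 1.
  m_8 = 23*1 - 4 = 19, d_8 = (591 - 19^2)/23 = 230/23 = 10, a_8 = floor((24 + 19)/10) = 4.
  m_9 = 10*4 - 19 = 21, d_9 = (591 - 21^2)/10 = 150/10 = 15, a_9 = floor((24 + 21)/15) = 3.
  m_10 = 15*3 - 21 = 24, d_10 = (591 - 24^2)/15 = 15/15 = 1, a_10 = floor((24 + 24)/1) = 48.
  m_11 = 1*48 - 24 = 24, d_11 = (591 - 24^2)/1 = 15/1 = 15: (m_11, d_11) = (m_1, d_1) = (24, 15), so from here the quotients repeat a_1, ..., a_10; the period length is 10.
Hence the expansion of sqrt(591) is a_0 = 24 followed by the repeating block 3, 4, 1, 1, 7, 1, 1, 4, 3, 48 (period 10).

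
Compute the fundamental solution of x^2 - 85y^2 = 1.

(x, y) = (285769, 30996)

First expand sqrt(85) as a continued fraction. With x_i = (sqrt(85) + m_i)/d_i and (m_0, d_0) = (0, 1): a_0 = floor(sqrt(85)) = 9, since 9^2 = 81 <= 85 < 100 = 10^2.
Iterate m_{i+1} = d_i*a_i - m_i, d_{i+1} = (85 - m_{i+1}^2)/d_i, a_{i+1} = floor((a_0 + m_{i+1})/d_{i+1}):
  m_1 = 1*9 - 0 = 9, d_1 = (85 - 9^2)/1 = 4/1 = 4, a_1 = floor((9 + 9)/4) = 4.
  m_2 = 4*4 - 9 = 7, d_2 = (85 - 7^2)/4 = 36/4 = 9, a_2 = floor((9 + 7)/9) = 1.
  m_3 = 9*1 - 7 = 2, d_3 = (85 - 2^2)/9 = 81/9 = 9, a_3 = floor((9 + 2)/9) = 1.
  m_4 = 9*1 - 2 = 7, d_4 = (85 - 7^2)/9 = 36/9 = 4, a_4 = floor((9 + 7)/4) = 4.
  m_5 = 4*4 - 7 = 9, d_5 = (85 - 9^2)/4 = 4/4 = 1, a_5 = floor((9 + 9)/1) = 18.
  m_6 = 1*18 - 9 = 9, d_6 = (85 - 9^2)/1 = 4/1 = 4: (m_6, d_6) = (m_1, d_1) = (9, 4), so from here the quotients repeat a_1, ..., a_5; the period length is 5.
So sqrt(85) = [9; (4, 1, 1, 4, 18)] with period length k = 5.
k is odd, so (p_{k-1}, q_{k-1}) only solves x^2 - 85y^2 = -1 and the fundamental solution of x^2 - 85y^2 = 1 is (p_{2k-1}, q_{2k-1}) = (p_9, q_9); compute convergents through index 9, running through the period twice.
Convergents (p_i = a_i*p_{i-1} + p_{i-2}, q_i = a_i*q_{i-1} + q_{i-2} with p_{-2}=0, p_{-1}=1, q_{-2}=1, q_{-1}=0):
  i=0: a_0=9, p_0 = 9*1 + 0 = 9, q_0 = 9*0 + 1 = 1.
  i=1: a_1=4, p_1 = 4*9 + 1 = 37, q_1 = 4*1 + 0 = 4.
  i=2: a_2=1, p_2 = 1*37 + 9 = 46, q_2 = 1*4 + 1 = 5.
  i=3: a_3=1, p_3 = 1*46 + 37 = 83, q_3 = 1*5 + 4 = 9.
  i=4: a_4=4, p_4 = 4*83 + 46 = 378, q_4 = 4*9 + 5 = 41.
  i=5: a_5=18, p_5 = 18*378 + 83 = 6887, q_5 = 18*41 + 9 = 747.
  i=6: a_6=4, p_6 = 4*6887 + 378 = 27926, q_6 = 4*747 + 41 = 3029.
  i=7: a_7=1, p_7 = 1*27926 + 6887 = 34813, q_7 = 1*3029 + 747 = 3776.
  i=8: a_8=1, p_8 = 1*34813 + 27926 = 62739, q_8 = 1*3776 + 3029 = 6805.
  i=9: a_9=4, p_9 = 4*62739 + 34813 = 285769, q_9 = 4*6805 + 3776 = 30996.
Indeed p_4^2 - 85*q_4^2 = 142884 - 142885 = -1, not +1.
Check: 285769^2 - 85*30996^2 = 81663921361 - 81663921360 = 1, so (x, y) = (285769, 30996) solves the equation, and by the theorem it is the least positive solution.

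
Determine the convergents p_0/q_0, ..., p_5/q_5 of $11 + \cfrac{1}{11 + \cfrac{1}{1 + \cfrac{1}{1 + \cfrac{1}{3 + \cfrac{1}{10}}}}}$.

11/1, 122/11, 133/12, 255/23, 898/81, 9235/833

Using the convergent recurrence p_i = a_i*p_{i-1} + p_{i-2}, q_i = a_i*q_{i-1} + q_{i-2} with p_{-2}=0, p_{-1}=1, q_{-2}=1, q_{-1}=0:
  i=0: a_0=11, p_0 = 11*1 + 0 = 11, q_0 = 11*0 + 1 = 1.
  i=1: a_1=11, p_1 = 11*11 + 1 = 122, q_1 = 11*1 + 0 = 11.
  i=2: a_2=1, p_2 = 1*122 + 11 = 133, q_2 = 1*11 + 1 = 12.
  i=3: a_3=1, p_3 = 1*133 + 122 = 255, q_3 = 1*12 + 11 = 23.
  i=4: a_4=3, p_4 = 3*255 + 133 = 898, q_4 = 3*23 + 12 = 81.
  i=5: a_5=10, p_5 = 10*898 + 255 = 9235, q_5 = 10*81 + 23 = 833.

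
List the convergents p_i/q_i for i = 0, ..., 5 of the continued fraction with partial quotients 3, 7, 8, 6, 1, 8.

3/1, 22/7, 179/57, 1096/349, 1275/406, 11296/3597

Using the convergent recurrence p_i = a_i*p_{i-1} + p_{i-2}, q_i = a_i*q_{i-1} + q_{i-2} with p_{-2}=0, p_{-1}=1, q_{-2}=1, q_{-1}=0:
  i=0: a_0=3, p_0 = 3*1 + 0 = 3, q_0 = 3*0 + 1 = 1.
  i=1: a_1=7, p_1 = 7*3 + 1 = 22, q_1 = 7*1 + 0 = 7.
  i=2: a_2=8, p_2 = 8*22 + 3 = 179, q_2 = 8*7 + 1 = 57.
  i=3: a_3=6, p_3 = 6*179 + 22 = 1096, q_3 = 6*57 + 7 = 349.
  i=4: a_4=1, p_4 = 1*1096 + 179 = 1275, q_4 = 1*349 + 57 = 406.
  i=5: a_5=8, p_5 = 8*1275 + 1096 = 11296, q_5 = 8*406 + 349 = 3597.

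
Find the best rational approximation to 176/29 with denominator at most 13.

Expand x = 176/29 as a continued fraction with the Euclidean algorithm:
  176 = 6*29 + 2, so a_0 = 6.
  29 = 14*2 + 1, so a_1 = 14.
  2 = 2*1 + 0, so a_2 = 2.
so x = [6; 14, 2].
Convergents (p_i = a_i*p_{i-1} + p_{i-2}, q_i = a_i*q_{i-1} + q_{i-2} with p_{-2}=0, p_{-1}=1, q_{-2}=1, q_{-1}=0), until the denominator exceeds 13:
  i=0: a_0=6, p_0 = 6*1 + 0 = 6, q_0 = 6*0 + 1 = 1.
  i=1: a_1=14, p_1 = 14*6 + 1 = 85, q_1 = 14*1 + 0 = 14.
q_1 = 14 > 13, so the last convergent with denominator <= 13 is p_0/q_0 = 6/1.
The closest fraction with denominator <= 13 is either p_0/q_0 or the intermediate fraction (k*p_0 + p_{-1})/(k*q_0 + q_{-1}) with the largest k >= 1 whose denominator stays <= 13; these approach x as k grows, and every other convergent or intermediate fraction in range is farther away.
Largest k: floor((13 - q_{-1})/q_0) = floor((13 - 0)/1) = 13 (using the seeds p_{-1} = 1, q_{-1} = 0).
That gives (13*6 + 1)/(13*1 + 0) = 79/13.
Compare the errors: |x - 6/1| = |176*1 - 6*29|/(29*1) = 2/29, and |x - 79/13| = |176*13 - 79*29|/(29*13) = 3/377.
Cross-multiplying, 3*29 = 87 < 754 = 2*377, so 3/377 is smaller: the intermediate fraction 79/13 is closer to x than 6/1.

79/13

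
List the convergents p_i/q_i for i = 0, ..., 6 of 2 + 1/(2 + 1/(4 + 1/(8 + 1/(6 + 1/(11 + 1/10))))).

Using the convergent recurrence p_i = a_i*p_{i-1} + p_{i-2}, q_i = a_i*q_{i-1} + q_{i-2} with p_{-2}=0, p_{-1}=1, q_{-2}=1, q_{-1}=0:
  i=0: a_0=2, p_0 = 2*1 + 0 = 2, q_0 = 2*0 + 1 = 1.
  i=1: a_1=2, p_1 = 2*2 + 1 = 5, q_1 = 2*1 + 0 = 2.
  i=2: a_2=4, p_2 = 4*5 + 2 = 22, q_2 = 4*2 + 1 = 9.
  i=3: a_3=8, p_3 = 8*22 + 5 = 181, q_3 = 8*9 + 2 = 74.
  i=4: a_4=6, p_4 = 6*181 + 22 = 1108, q_4 = 6*74 + 9 = 453.
  i=5: a_5=11, p_5 = 11*1108 + 181 = 12369, q_5 = 11*453 + 74 = 5057.
  i=6: a_6=10, p_6 = 10*12369 + 1108 = 124798, q_6 = 10*5057 + 453 = 51023.

2/1, 5/2, 22/9, 181/74, 1108/453, 12369/5057, 124798/51023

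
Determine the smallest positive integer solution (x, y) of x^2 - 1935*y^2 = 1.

First expand sqrt(1935) as a continued fraction. With x_i = (sqrt(1935) + m_i)/d_i and (m_0, d_0) = (0, 1): a_0 = floor(sqrt(1935)) = 43, since 43^2 = 1849 <= 1935 < 1936 = 44^2.
Iterate m_{i+1} = d_i*a_i - m_i, d_{i+1} = (1935 - m_{i+1}^2)/d_i, a_{i+1} = floor((a_0 + m_{i+1})/d_{i+1}):
  m_1 = 1*43 - 0 = 43, d_1 = (1935 - 43^2)/1 = 86/1 = 86, a_1 = floor((43 + 43)/86) = 1.
  m_2 = 86*1 - 43 = 43, d_2 = (1935 - 43^2)/86 = 86/86 = 1, a_2 = floor((43 + 43)/1) = 86.
  m_3 = 1*86 - 43 = 43, d_3 = (1935 - 43^2)/1 = 86/1 = 86: (m_3, d_3) = (m_1, d_1) = (43, 86), so from here the quotients repeat a_1, a_2; the period length is 2.
So sqrt(1935) = [43; (1, 86)] with period length k = 2.
k is even, so the fundamental solution of x^2 - 1935y^2 = 1 is (p_{k-1}, q_{k-1}) = (p_1, q_1); compute convergents through index 1.
Convergents (p_i = a_i*p_{i-1} + p_{i-2}, q_i = a_i*q_{i-1} + q_{i-2} with p_{-2}=0, p_{-1}=1, q_{-2}=1, q_{-1}=0):
  i=0: a_0=43, p_0 = 43*1 + 0 = 43, q_0 = 43*0 + 1 = 1.
  i=1: a_1=1, p_1 = 1*43 + 1 = 44, q_1 = 1*1 + 0 = 1.
Check: 44^2 - 1935*1^2 = 1936 - 1935 = 1, so (x, y) = (44, 1) solves the equation, and by the theorem it is the least positive solution.

(x, y) = (44, 1)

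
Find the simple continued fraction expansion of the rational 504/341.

Run the Euclidean algorithm on 504 and 341; the successive quotients are the partial quotients a_0, a_1, ... (each step inverts the fractional part left over by the previous one):
  504 = 1*341 + 163, so a_0 = 1.
  341 = 2*163 + 15, so a_1 = 2.
  163 = 10*15 + 13, so a_2 = 10.
  15 = 1*13 + 2, so a_3 = 1.
  13 = 6*2 + 1, so a_4 = 6.
  2 = 2*1 + 0, so a_5 = 2.
The remainder reaches 0 after 6 divisions, so the expansion has 6 partial quotients, read off in order.

[1; 2, 10, 1, 6, 2]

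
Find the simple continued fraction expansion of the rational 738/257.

[2; 1, 6, 1, 3, 1, 2, 2]

Run the Euclidean algorithm on 738 and 257; the successive quotients are the partial quotients a_0, a_1, ... (each step inverts the fractional part left over by the previous one):
  738 = 2*257 + 224, so a_0 = 2.
  257 = 1*224 + 33, so a_1 = 1.
  224 = 6*33 + 26, so a_2 = 6.
  33 = 1*26 + 7, so a_3 = 1.
  26 = 3*7 + 5, so a_4 = 3.
  7 = 1*5 + 2, so a_5 = 1.
  5 = 2*2 + 1, so a_6 = 2.
  2 = 2*1 + 0, so a_7 = 2.
The remainder reaches 0 after 8 divisions, so the expansion has 8 partial quotients, read off in order.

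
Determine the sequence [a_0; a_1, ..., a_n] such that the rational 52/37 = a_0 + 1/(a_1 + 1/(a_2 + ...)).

Run the Euclidean algorithm on 52 and 37; the successive quotients are the partial quotients a_0, a_1, ... (each step inverts the fractional part left over by the previous one):
  52 = 1*37 + 15, so a_0 = 1.
  37 = 2*15 + 7, so a_1 = 2.
  15 = 2*7 + 1, so a_2 = 2.
  7 = 7*1 + 0, so a_3 = 7.
The remainder reaches 0 after 4 divisions, so the expansion has 4 partial quotients, read off in order.

[1; 2, 2, 7]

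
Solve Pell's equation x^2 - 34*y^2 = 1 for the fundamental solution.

(x, y) = (35, 6)

First expand sqrt(34) as a continued fraction. With x_i = (sqrt(34) + m_i)/d_i and (m_0, d_0) = (0, 1): a_0 = floor(sqrt(34)) = 5, since 5^2 = 25 <= 34 < 36 = 6^2.
Iterate m_{i+1} = d_i*a_i - m_i, d_{i+1} = (34 - m_{i+1}^2)/d_i, a_{i+1} = floor((a_0 + m_{i+1})/d_{i+1}):
  m_1 = 1*5 - 0 = 5, d_1 = (34 - 5^2)/1 = 9/1 = 9, a_1 = floor((5 + 5)/9) = 1.
  m_2 = 9*1 - 5 = 4, d_2 = (34 - 4^2)/9 = 18/9 = 2, a_2 = floor((5 + 4)/2) = 4.
  m_3 = 2*4 - 4 = 4, d_3 = (34 - 4^2)/2 = 18/2 = 9, a_3 = floor((5 + 4)/9) = 1.
  m_4 = 9*1 - 4 = 5, d_4 = (34 - 5^2)/9 = 9/9 = 1, a_4 = floor((5 + 5)/1) = 10.
  m_5 = 1*10 - 5 = 5, d_5 = (34 - 5^2)/1 = 9/1 = 9: (m_5, d_5) = (m_1, d_1) = (5, 9), so from here the quotients repeat a_1, ..., a_4; the period length is 4.
So sqrt(34) = [5; (1, 4, 1, 10)] with period length k = 4.
k is even, so the fundamental solution of x^2 - 34y^2 = 1 is (p_{k-1}, q_{k-1}) = (p_3, q_3); compute convergents through index 3.
Convergents (p_i = a_i*p_{i-1} + p_{i-2}, q_i = a_i*q_{i-1} + q_{i-2} with p_{-2}=0, p_{-1}=1, q_{-2}=1, q_{-1}=0):
  i=0: a_0=5, p_0 = 5*1 + 0 = 5, q_0 = 5*0 + 1 = 1.
  i=1: a_1=1, p_1 = 1*5 + 1 = 6, q_1 = 1*1 + 0 = 1.
  i=2: a_2=4, p_2 = 4*6 + 5 = 29, q_2 = 4*1 + 1 = 5.
  i=3: a_3=1, p_3 = 1*29 + 6 = 35, q_3 = 1*5 + 1 = 6.
Check: 35^2 - 34*6^2 = 1225 - 1224 = 1, so (x, y) = (35, 6) solves the equation, and by the theorem it is the least positive solution.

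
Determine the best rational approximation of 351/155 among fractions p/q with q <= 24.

43/19

Expand x = 351/155 as a continued fraction with the Euclidean algorithm:
  351 = 2*155 + 41, so a_0 = 2.
  155 = 3*41 + 32, so a_1 = 3.
  41 = 1*32 + 9, so a_2 = 1.
  32 = 3*9 + 5, so a_3 = 3.
  9 = 1*5 + 4, so a_4 = 1.
  5 = 1*4 + 1, so a_5 = 1.
  4 = 4*1 + 0, so a_6 = 4.
so x = [2; 3, 1, 3, 1, 1, 4].
Convergents (p_i = a_i*p_{i-1} + p_{i-2}, q_i = a_i*q_{i-1} + q_{i-2} with p_{-2}=0, p_{-1}=1, q_{-2}=1, q_{-1}=0), until the denominator exceeds 24:
  i=0: a_0=2, p_0 = 2*1 + 0 = 2, q_0 = 2*0 + 1 = 1.
  i=1: a_1=3, p_1 = 3*2 + 1 = 7, q_1 = 3*1 + 0 = 3.
  i=2: a_2=1, p_2 = 1*7 + 2 = 9, q_2 = 1*3 + 1 = 4.
  i=3: a_3=3, p_3 = 3*9 + 7 = 34, q_3 = 3*4 + 3 = 15.
  i=4: a_4=1, p_4 = 1*34 + 9 = 43, q_4 = 1*15 + 4 = 19.
  i=5: a_5=1, p_5 = 1*43 + 34 = 77, q_5 = 1*19 + 15 = 34.
q_5 = 34 > 24, so the last convergent with denominator <= 24 is p_4/q_4 = 43/19.
The closest fraction with denominator <= 24 is either p_4/q_4 or the intermediate fraction (k*p_4 + p_3)/(k*q_4 + q_3) with the largest k >= 1 whose denominator stays <= 24; these approach x as k grows, and every other convergent or intermediate fraction in range is farther away.
Largest k: floor((24 - q_3)/q_4) = floor((24 - 15)/19) = 0.
Since k = 0, no intermediate fraction beyond p_4/q_4 has denominator <= 24, so the convergent 43/19 is the closest (its error is |351*19 - 43*155|/(155*19) = 4/2945).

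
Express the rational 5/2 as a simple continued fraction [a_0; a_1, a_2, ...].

Run the Euclidean algorithm on 5 and 2; the successive quotients are the partial quotients a_0, a_1, ... (each step inverts the fractional part left over by the previous one):
  5 = 2*2 + 1, so a_0 = 2.
  2 = 2*1 + 0, so a_1 = 2.
The remainder reaches 0 after 2 divisions, so the expansion has 2 partial quotients, read off in order.

[2; 2]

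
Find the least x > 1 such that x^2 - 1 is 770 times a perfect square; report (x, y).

First expand sqrt(770) as a continued fraction. With x_i = (sqrt(770) + m_i)/d_i and (m_0, d_0) = (0, 1): a_0 = floor(sqrt(770)) = 27, since 27^2 = 729 <= 770 < 784 = 28^2.
Iterate m_{i+1} = d_i*a_i - m_i, d_{i+1} = (770 - m_{i+1}^2)/d_i, a_{i+1} = floor((a_0 + m_{i+1})/d_{i+1}):
  m_1 = 1*27 - 0 = 27, d_1 = (770 - 27^2)/1 = 41/1 = 41, a_1 = floor((27 + 27)/41) = 1.
  m_2 = 41*1 - 27 = 14, d_2 = (770 - 14^2)/41 = 574/41 = 14, a_2 = floor((27 + 14)/14) = 2.
  m_3 = 14*2 - 14 = 14, d_3 = (770 - 14^2)/14 = 574/14 = 41, a_3 = floor((27 + 14)/41) = 1.
  m_4 = 41*1 - 14 = 27, d_4 = (770 - 27^2)/41 = 41/41 = 1, a_4 = floor((27 + 27)/1) = 54.
  m_5 = 1*54 - 27 = 27, d_5 = (770 - 27^2)/1 = 41/1 = 41: (m_5, d_5) = (m_1, d_1) = (27, 41), so from here the quotients repeat a_1, ..., a_4; the period length is 4.
So sqrt(770) = [27; (1, 2, 1, 54)] with period length k = 4.
k is even, so the fundamental solution of x^2 - 770y^2 = 1 is (p_{k-1}, q_{k-1}) = (p_3, q_3); compute convergents through index 3.
Convergents (p_i = a_i*p_{i-1} + p_{i-2}, q_i = a_i*q_{i-1} + q_{i-2} with p_{-2}=0, p_{-1}=1, q_{-2}=1, q_{-1}=0):
  i=0: a_0=27, p_0 = 27*1 + 0 = 27, q_0 = 27*0 + 1 = 1.
  i=1: a_1=1, p_1 = 1*27 + 1 = 28, q_1 = 1*1 + 0 = 1.
  i=2: a_2=2, p_2 = 2*28 + 27 = 83, q_2 = 2*1 + 1 = 3.
  i=3: a_3=1, p_3 = 1*83 + 28 = 111, q_3 = 1*3 + 1 = 4.
Check: 111^2 - 770*4^2 = 12321 - 12320 = 1, so (x, y) = (111, 4) solves the equation, and by the theorem it is the least positive solution.

(x, y) = (111, 4)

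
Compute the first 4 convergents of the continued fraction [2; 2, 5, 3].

2/1, 5/2, 27/11, 86/35

Using the convergent recurrence p_i = a_i*p_{i-1} + p_{i-2}, q_i = a_i*q_{i-1} + q_{i-2} with p_{-2}=0, p_{-1}=1, q_{-2}=1, q_{-1}=0:
  i=0: a_0=2, p_0 = 2*1 + 0 = 2, q_0 = 2*0 + 1 = 1.
  i=1: a_1=2, p_1 = 2*2 + 1 = 5, q_1 = 2*1 + 0 = 2.
  i=2: a_2=5, p_2 = 5*5 + 2 = 27, q_2 = 5*2 + 1 = 11.
  i=3: a_3=3, p_3 = 3*27 + 5 = 86, q_3 = 3*11 + 2 = 35.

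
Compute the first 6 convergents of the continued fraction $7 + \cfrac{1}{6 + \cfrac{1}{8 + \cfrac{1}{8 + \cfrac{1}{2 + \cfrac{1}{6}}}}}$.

Using the convergent recurrence p_i = a_i*p_{i-1} + p_{i-2}, q_i = a_i*q_{i-1} + q_{i-2} with p_{-2}=0, p_{-1}=1, q_{-2}=1, q_{-1}=0:
  i=0: a_0=7, p_0 = 7*1 + 0 = 7, q_0 = 7*0 + 1 = 1.
  i=1: a_1=6, p_1 = 6*7 + 1 = 43, q_1 = 6*1 + 0 = 6.
  i=2: a_2=8, p_2 = 8*43 + 7 = 351, q_2 = 8*6 + 1 = 49.
  i=3: a_3=8, p_3 = 8*351 + 43 = 2851, q_3 = 8*49 + 6 = 398.
  i=4: a_4=2, p_4 = 2*2851 + 351 = 6053, q_4 = 2*398 + 49 = 845.
  i=5: a_5=6, p_5 = 6*6053 + 2851 = 39169, q_5 = 6*845 + 398 = 5468.

7/1, 43/6, 351/49, 2851/398, 6053/845, 39169/5468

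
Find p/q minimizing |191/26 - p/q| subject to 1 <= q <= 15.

103/14

Expand x = 191/26 as a continued fraction with the Euclidean algorithm:
  191 = 7*26 + 9, so a_0 = 7.
  26 = 2*9 + 8, so a_1 = 2.
  9 = 1*8 + 1, so a_2 = 1.
  8 = 8*1 + 0, so a_3 = 8.
so x = [7; 2, 1, 8].
Convergents (p_i = a_i*p_{i-1} + p_{i-2}, q_i = a_i*q_{i-1} + q_{i-2} with p_{-2}=0, p_{-1}=1, q_{-2}=1, q_{-1}=0), until the denominator exceeds 15:
  i=0: a_0=7, p_0 = 7*1 + 0 = 7, q_0 = 7*0 + 1 = 1.
  i=1: a_1=2, p_1 = 2*7 + 1 = 15, q_1 = 2*1 + 0 = 2.
  i=2: a_2=1, p_2 = 1*15 + 7 = 22, q_2 = 1*2 + 1 = 3.
  i=3: a_3=8, p_3 = 8*22 + 15 = 191, q_3 = 8*3 + 2 = 26.
q_3 = 26 > 15, so the last convergent with denominator <= 15 is p_2/q_2 = 22/3.
The closest fraction with denominator <= 15 is either p_2/q_2 or the intermediate fraction (k*p_2 + p_1)/(k*q_2 + q_1) with the largest k >= 1 whose denominator stays <= 15; these approach x as k grows, and every other convergent or intermediate fraction in range is farther away.
Largest k: floor((15 - q_1)/q_2) = floor((15 - 2)/3) = 4.
That gives (4*22 + 15)/(4*3 + 2) = 103/14.
Compare the errors: |x - 22/3| = |191*3 - 22*26|/(26*3) = 1/78, and |x - 103/14| = |191*14 - 103*26|/(26*14) = 4/364.
Cross-multiplying, 4*78 = 312 < 364 = 1*364, so 4/364 is smaller: the intermediate fraction 103/14 is closer to x than 22/3.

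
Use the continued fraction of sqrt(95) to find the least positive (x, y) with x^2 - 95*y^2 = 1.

(x, y) = (39, 4)

First expand sqrt(95) as a continued fraction. With x_i = (sqrt(95) + m_i)/d_i and (m_0, d_0) = (0, 1): a_0 = floor(sqrt(95)) = 9, since 9^2 = 81 <= 95 < 100 = 10^2.
Iterate m_{i+1} = d_i*a_i - m_i, d_{i+1} = (95 - m_{i+1}^2)/d_i, a_{i+1} = floor((a_0 + m_{i+1})/d_{i+1}):
  m_1 = 1*9 - 0 = 9, d_1 = (95 - 9^2)/1 = 14/1 = 14, a_1 = floor((9 + 9)/14) = 1.
  m_2 = 14*1 - 9 = 5, d_2 = (95 - 5^2)/14 = 70/14 = 5, a_2 = floor((9 + 5)/5) = 2.
  m_3 = 5*2 - 5 = 5, d_3 = (95 - 5^2)/5 = 70/5 = 14, a_3 = floor((9 + 5)/14) = 1.
  m_4 = 14*1 - 5 = 9, d_4 = (95 - 9^2)/14 = 14/14 = 1, a_4 = floor((9 + 9)/1) = 18.
  m_5 = 1*18 - 9 = 9, d_5 = (95 - 9^2)/1 = 14/1 = 14: (m_5, d_5) = (m_1, d_1) = (9, 14), so from here the quotients repeat a_1, ..., a_4; the period length is 4.
So sqrt(95) = [9; (1, 2, 1, 18)] with period length k = 4.
k is even, so the fundamental solution of x^2 - 95y^2 = 1 is (p_{k-1}, q_{k-1}) = (p_3, q_3); compute convergents through index 3.
Convergents (p_i = a_i*p_{i-1} + p_{i-2}, q_i = a_i*q_{i-1} + q_{i-2} with p_{-2}=0, p_{-1}=1, q_{-2}=1, q_{-1}=0):
  i=0: a_0=9, p_0 = 9*1 + 0 = 9, q_0 = 9*0 + 1 = 1.
  i=1: a_1=1, p_1 = 1*9 + 1 = 10, q_1 = 1*1 + 0 = 1.
  i=2: a_2=2, p_2 = 2*10 + 9 = 29, q_2 = 2*1 + 1 = 3.
  i=3: a_3=1, p_3 = 1*29 + 10 = 39, q_3 = 1*3 + 1 = 4.
Check: 39^2 - 95*4^2 = 1521 - 1520 = 1, so (x, y) = (39, 4) solves the equation, and by the theorem it is the least positive solution.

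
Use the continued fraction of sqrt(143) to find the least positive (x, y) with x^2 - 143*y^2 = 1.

(x, y) = (12, 1)

First expand sqrt(143) as a continued fraction. With x_i = (sqrt(143) + m_i)/d_i and (m_0, d_0) = (0, 1): a_0 = floor(sqrt(143)) = 11, since 11^2 = 121 <= 143 < 144 = 12^2.
Iterate m_{i+1} = d_i*a_i - m_i, d_{i+1} = (143 - m_{i+1}^2)/d_i, a_{i+1} = floor((a_0 + m_{i+1})/d_{i+1}):
  m_1 = 1*11 - 0 = 11, d_1 = (143 - 11^2)/1 = 22/1 = 22, a_1 = floor((11 + 11)/22) = 1.
  m_2 = 22*1 - 11 = 11, d_2 = (143 - 11^2)/22 = 22/22 = 1, a_2 = floor((11 + 11)/1) = 22.
  m_3 = 1*22 - 11 = 11, d_3 = (143 - 11^2)/1 = 22/1 = 22: (m_3, d_3) = (m_1, d_1) = (11, 22), so from here the quotients repeat a_1, a_2; the period length is 2.
So sqrt(143) = [11; (1, 22)] with period length k = 2.
k is even, so the fundamental solution of x^2 - 143y^2 = 1 is (p_{k-1}, q_{k-1}) = (p_1, q_1); compute convergents through index 1.
Convergents (p_i = a_i*p_{i-1} + p_{i-2}, q_i = a_i*q_{i-1} + q_{i-2} with p_{-2}=0, p_{-1}=1, q_{-2}=1, q_{-1}=0):
  i=0: a_0=11, p_0 = 11*1 + 0 = 11, q_0 = 11*0 + 1 = 1.
  i=1: a_1=1, p_1 = 1*11 + 1 = 12, q_1 = 1*1 + 0 = 1.
Check: 12^2 - 143*1^2 = 144 - 143 = 1, so (x, y) = (12, 1) solves the equation, and by the theorem it is the least positive solution.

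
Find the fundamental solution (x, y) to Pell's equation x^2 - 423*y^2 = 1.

(x, y) = (4607, 224)

First expand sqrt(423) as a continued fraction. With x_i = (sqrt(423) + m_i)/d_i and (m_0, d_0) = (0, 1): a_0 = floor(sqrt(423)) = 20, since 20^2 = 400 <= 423 < 441 = 21^2.
Iterate m_{i+1} = d_i*a_i - m_i, d_{i+1} = (423 - m_{i+1}^2)/d_i, a_{i+1} = floor((a_0 + m_{i+1})/d_{i+1}):
  m_1 = 1*20 - 0 = 20, d_1 = (423 - 20^2)/1 = 23/1 = 23, a_1 = floor((20 + 20)/23) = 1.
  m_2 = 23*1 - 20 = 3, d_2 = (423 - 3^2)/23 = 414/23 = 18, a_2 = floor((20 + 3)/18) = 1.
  m_3 = 18*1 - 3 = 15, d_3 = (423 - 15^2)/18 = 198/18 = 11, a_3 = floor((20 + 15)/11) = 3.
  m_4 = 11*3 - 15 = 18, d_4 = (423 - 18^2)/11 = 99/11 = 9, a_4 = floor((20 + 18)/9) = 4.
  m_5 = 9*4 - 18 = 18, d_5 = (423 - 18^2)/9 = 99/9 = 11, a_5 = floor((20 + 18)/11) = 3.
  m_6 = 11*3 - 18 = 15, d_6 = (423 - 15^2)/11 = 198/11 = 18, a_6 = floor((20 + 15)/18) = 1.
  m_7 = 18*1 - 15 = 3, d_7 = (423 - 3^2)/18 = 414/18 = 23, a_7 = floor((20 + 3)/23) = 1.
  m_8 = 23*1 - 3 = 20, d_8 = (423 - 20^2)/23 = 23/23 = 1, a_8 = floor((20 + 20)/1) = 40.
  m_9 = 1*40 - 20 = 20, d_9 = (423 - 20^2)/1 = 23/1 = 23: (m_9, d_9) = (m_1, d_1) = (20, 23), so from here the quotients repeat a_1, ..., a_8; the period length is 8.
So sqrt(423) = [20; (1, 1, 3, 4, 3, 1, 1, 40)] with period length k = 8.
k is even, so the fundamental solution of x^2 - 423y^2 = 1 is (p_{k-1}, q_{k-1}) = (p_7, q_7); compute convergents through index 7.
Convergents (p_i = a_i*p_{i-1} + p_{i-2}, q_i = a_i*q_{i-1} + q_{i-2} with p_{-2}=0, p_{-1}=1, q_{-2}=1, q_{-1}=0):
  i=0: a_0=20, p_0 = 20*1 + 0 = 20, q_0 = 20*0 + 1 = 1.
  i=1: a_1=1, p_1 = 1*20 + 1 = 21, q_1 = 1*1 + 0 = 1.
  i=2: a_2=1, p_2 = 1*21 + 20 = 41, q_2 = 1*1 + 1 = 2.
  i=3: a_3=3, p_3 = 3*41 + 21 = 144, q_3 = 3*2 + 1 = 7.
  i=4: a_4=4, p_4 = 4*144 + 41 = 617, q_4 = 4*7 + 2 = 30.
  i=5: a_5=3, p_5 = 3*617 + 144 = 1995, q_5 = 3*30 + 7 = 97.
  i=6: a_6=1, p_6 = 1*1995 + 617 = 2612, q_6 = 1*97 + 30 = 127.
  i=7: a_7=1, p_7 = 1*2612 + 1995 = 4607, q_7 = 1*127 + 97 = 224.
Check: 4607^2 - 423*224^2 = 21224449 - 21224448 = 1, so (x, y) = (4607, 224) solves the equation, and by the theorem it is the least positive solution.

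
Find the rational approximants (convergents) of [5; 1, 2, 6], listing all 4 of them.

5/1, 6/1, 17/3, 108/19

Using the convergent recurrence p_i = a_i*p_{i-1} + p_{i-2}, q_i = a_i*q_{i-1} + q_{i-2} with p_{-2}=0, p_{-1}=1, q_{-2}=1, q_{-1}=0:
  i=0: a_0=5, p_0 = 5*1 + 0 = 5, q_0 = 5*0 + 1 = 1.
  i=1: a_1=1, p_1 = 1*5 + 1 = 6, q_1 = 1*1 + 0 = 1.
  i=2: a_2=2, p_2 = 2*6 + 5 = 17, q_2 = 2*1 + 1 = 3.
  i=3: a_3=6, p_3 = 6*17 + 6 = 108, q_3 = 6*3 + 1 = 19.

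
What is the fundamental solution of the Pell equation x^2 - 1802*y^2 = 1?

First expand sqrt(1802) as a continued fraction. With x_i = (sqrt(1802) + m_i)/d_i and (m_0, d_0) = (0, 1): a_0 = floor(sqrt(1802)) = 42, since 42^2 = 1764 <= 1802 < 1849 = 43^2.
Iterate m_{i+1} = d_i*a_i - m_i, d_{i+1} = (1802 - m_{i+1}^2)/d_i, a_{i+1} = floor((a_0 + m_{i+1})/d_{i+1}):
  m_1 = 1*42 - 0 = 42, d_1 = (1802 - 42^2)/1 = 38/1 = 38, a_1 = floor((42 + 42)/38) = 2.
  m_2 = 38*2 - 42 = 34, d_2 = (1802 - 34^2)/38 = 646/38 = 17, a_2 = floor((42 + 34)/17) = 4.
  m_3 = 17*4 - 34 = 34, d_3 = (1802 - 34^2)/17 = 646/17 = 38, a_3 = floor((42 + 34)/38) = 2.
  m_4 = 38*2 - 34 = 42, d_4 = (1802 - 42^2)/38 = 38/38 = 1, a_4 = floor((42 + 42)/1) = 84.
  m_5 = 1*84 - 42 = 42, d_5 = (1802 - 42^2)/1 = 38/1 = 38: (m_5, d_5) = (m_1, d_1) = (42, 38), so from here the quotients repeat a_1, ..., a_4; the period length is 4.
So sqrt(1802) = [42; (2, 4, 2, 84)] with period length k = 4.
k is even, so the fundamental solution of x^2 - 1802y^2 = 1 is (p_{k-1}, q_{k-1}) = (p_3, q_3); compute convergents through index 3.
Convergents (p_i = a_i*p_{i-1} + p_{i-2}, q_i = a_i*q_{i-1} + q_{i-2} with p_{-2}=0, p_{-1}=1, q_{-2}=1, q_{-1}=0):
  i=0: a_0=42, p_0 = 42*1 + 0 = 42, q_0 = 42*0 + 1 = 1.
  i=1: a_1=2, p_1 = 2*42 + 1 = 85, q_1 = 2*1 + 0 = 2.
  i=2: a_2=4, p_2 = 4*85 + 42 = 382, q_2 = 4*2 + 1 = 9.
  i=3: a_3=2, p_3 = 2*382 + 85 = 849, q_3 = 2*9 + 2 = 20.
Check: 849^2 - 1802*20^2 = 720801 - 720800 = 1, so (x, y) = (849, 20) solves the equation, and by the theorem it is the least positive solution.

(x, y) = (849, 20)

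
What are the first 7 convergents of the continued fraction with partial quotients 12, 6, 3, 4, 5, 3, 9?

12/1, 73/6, 231/19, 997/82, 5216/429, 16645/1369, 155021/12750

Using the convergent recurrence p_i = a_i*p_{i-1} + p_{i-2}, q_i = a_i*q_{i-1} + q_{i-2} with p_{-2}=0, p_{-1}=1, q_{-2}=1, q_{-1}=0:
  i=0: a_0=12, p_0 = 12*1 + 0 = 12, q_0 = 12*0 + 1 = 1.
  i=1: a_1=6, p_1 = 6*12 + 1 = 73, q_1 = 6*1 + 0 = 6.
  i=2: a_2=3, p_2 = 3*73 + 12 = 231, q_2 = 3*6 + 1 = 19.
  i=3: a_3=4, p_3 = 4*231 + 73 = 997, q_3 = 4*19 + 6 = 82.
  i=4: a_4=5, p_4 = 5*997 + 231 = 5216, q_4 = 5*82 + 19 = 429.
  i=5: a_5=3, p_5 = 3*5216 + 997 = 16645, q_5 = 3*429 + 82 = 1369.
  i=6: a_6=9, p_6 = 9*16645 + 5216 = 155021, q_6 = 9*1369 + 429 = 12750.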